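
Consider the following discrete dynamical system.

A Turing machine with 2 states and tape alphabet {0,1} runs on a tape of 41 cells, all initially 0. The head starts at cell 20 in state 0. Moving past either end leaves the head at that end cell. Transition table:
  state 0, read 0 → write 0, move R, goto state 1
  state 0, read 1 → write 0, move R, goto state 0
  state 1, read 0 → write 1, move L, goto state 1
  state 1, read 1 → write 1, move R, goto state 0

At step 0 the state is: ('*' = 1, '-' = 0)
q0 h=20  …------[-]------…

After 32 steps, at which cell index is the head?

9

t=0: q0 h=20  …------[-]------…
t=1: q1 h=21  …------[-]------…
t=2: q1 h=20  …------[-]*-----…
t=3: q1 h=19  …------[-]**----…
t=4: q1 h=18  …------[-]***---…
t=5: q1 h=17  …------[-]****--…
t=6: q1 h=16  …------[-]*****-…
t=7: q1 h=15  …------[-]******…
t=8: q1 h=14  …------[-]******…
t=9: q1 h=13  …------[-]******…
t=10: q1 h=12  …------[-]******…
t=11: q1 h=11  …------[-]******…
t=12: q1 h=10  …------[-]******…
t=13: q1 h= 9  …------[-]******…
t=14: q1 h= 8  …------[-]******…
t=15: q1 h= 7  …------[-]******…
t=16: q1 h= 6  |------[-]******…
t=17: q1 h= 5  |-----[-]******…
t=18: q1 h= 4  |----[-]******…
t=19: q1 h= 3  |---[-]******…
t=20: q1 h= 2  |--[-]******…
t=21: q1 h= 1  |-[-]******…
t=22: q1 h= 0  |[-]******…
t=23: q1 h= 0  |[*]******…
t=24: q0 h= 1  |*[*]******…
t=25: q0 h= 2  |*-[*]******…
t=26: q0 h= 3  |*--[*]******…
t=27: q0 h= 4  |*---[*]******…
t=28: q0 h= 5  |*----[*]******…
t=29: q0 h= 6  |*-----[*]******…
t=30: q0 h= 7  …------[*]******…
t=31: q0 h= 8  …------[*]******…
t=32: q0 h= 9  …------[*]******…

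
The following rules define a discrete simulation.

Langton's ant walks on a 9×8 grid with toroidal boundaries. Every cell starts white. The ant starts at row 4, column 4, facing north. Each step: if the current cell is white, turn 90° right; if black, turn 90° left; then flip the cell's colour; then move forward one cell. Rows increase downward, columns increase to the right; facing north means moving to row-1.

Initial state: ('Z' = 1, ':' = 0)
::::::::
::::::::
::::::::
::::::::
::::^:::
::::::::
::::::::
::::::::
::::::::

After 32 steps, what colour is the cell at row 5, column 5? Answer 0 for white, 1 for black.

1

0) ::::::::
::::::::
::::::::
::::::::
::::^:::
::::::::
::::::::
::::::::
::::::::
1) ::::::::
::::::::
::::::::
::::::::
::::Z>::
::::::::
::::::::
::::::::
::::::::
2) ::::::::
::::::::
::::::::
::::::::
::::ZZ::
:::::v::
::::::::
::::::::
::::::::
3) ::::::::
::::::::
::::::::
::::::::
::::ZZ::
::::<Z::
::::::::
::::::::
::::::::
4) ::::::::
::::::::
::::::::
::::::::
::::^Z::
::::ZZ::
::::::::
::::::::
::::::::
5) ::::::::
::::::::
::::::::
::::::::
:::<:Z::
::::ZZ::
::::::::
::::::::
::::::::
6) ::::::::
::::::::
::::::::
:::^::::
:::Z:Z::
::::ZZ::
::::::::
::::::::
::::::::
7) ::::::::
::::::::
::::::::
:::Z>:::
:::Z:Z::
::::ZZ::
::::::::
::::::::
::::::::
8) ::::::::
::::::::
::::::::
:::ZZ:::
:::ZvZ::
::::ZZ::
::::::::
::::::::
::::::::
9) ::::::::
::::::::
::::::::
:::ZZ:::
:::<ZZ::
::::ZZ::
::::::::
::::::::
::::::::
10) ::::::::
::::::::
::::::::
:::ZZ:::
::::ZZ::
:::vZZ::
::::::::
::::::::
::::::::
11) ::::::::
::::::::
::::::::
:::ZZ:::
::::ZZ::
::<ZZZ::
::::::::
::::::::
::::::::
12) ::::::::
::::::::
::::::::
:::ZZ:::
::^:ZZ::
::ZZZZ::
::::::::
::::::::
::::::::
13) ::::::::
::::::::
::::::::
:::ZZ:::
::Z>ZZ::
::ZZZZ::
::::::::
::::::::
::::::::
14) ::::::::
::::::::
::::::::
:::ZZ:::
::ZZZZ::
::ZvZZ::
::::::::
::::::::
::::::::
15) ::::::::
::::::::
::::::::
:::ZZ:::
::ZZZZ::
::Z:>Z::
::::::::
::::::::
::::::::
16) ::::::::
::::::::
::::::::
:::ZZ:::
::ZZ^Z::
::Z::Z::
::::::::
::::::::
::::::::
17) ::::::::
::::::::
::::::::
:::ZZ:::
::Z<:Z::
::Z::Z::
::::::::
::::::::
::::::::
18) ::::::::
::::::::
::::::::
:::ZZ:::
::Z::Z::
::Zv:Z::
::::::::
::::::::
::::::::
19) ::::::::
::::::::
::::::::
:::ZZ:::
::Z::Z::
::<Z:Z::
::::::::
::::::::
::::::::
20) ::::::::
::::::::
::::::::
:::ZZ:::
::Z::Z::
:::Z:Z::
::v:::::
::::::::
::::::::
21) ::::::::
::::::::
::::::::
:::ZZ:::
::Z::Z::
:::Z:Z::
:<Z:::::
::::::::
::::::::
22) ::::::::
::::::::
::::::::
:::ZZ:::
::Z::Z::
:^:Z:Z::
:ZZ:::::
::::::::
::::::::
23) ::::::::
::::::::
::::::::
:::ZZ:::
::Z::Z::
:Z>Z:Z::
:ZZ:::::
::::::::
::::::::
24) ::::::::
::::::::
::::::::
:::ZZ:::
::Z::Z::
:ZZZ:Z::
:Zv:::::
::::::::
::::::::
25) ::::::::
::::::::
::::::::
:::ZZ:::
::Z::Z::
:ZZZ:Z::
:Z:>::::
::::::::
::::::::
26) ::::::::
::::::::
::::::::
:::ZZ:::
::Z::Z::
:ZZZ:Z::
:Z:Z::::
:::v::::
::::::::
27) ::::::::
::::::::
::::::::
:::ZZ:::
::Z::Z::
:ZZZ:Z::
:Z:Z::::
::<Z::::
::::::::
28) ::::::::
::::::::
::::::::
:::ZZ:::
::Z::Z::
:ZZZ:Z::
:Z^Z::::
::ZZ::::
::::::::
29) ::::::::
::::::::
::::::::
:::ZZ:::
::Z::Z::
:ZZZ:Z::
:ZZ>::::
::ZZ::::
::::::::
30) ::::::::
::::::::
::::::::
:::ZZ:::
::Z::Z::
:ZZ^:Z::
:ZZ:::::
::ZZ::::
::::::::
31) ::::::::
::::::::
::::::::
:::ZZ:::
::Z::Z::
:Z<::Z::
:ZZ:::::
::ZZ::::
::::::::
32) ::::::::
::::::::
::::::::
:::ZZ:::
::Z::Z::
:Z:::Z::
:Zv:::::
::ZZ::::
::::::::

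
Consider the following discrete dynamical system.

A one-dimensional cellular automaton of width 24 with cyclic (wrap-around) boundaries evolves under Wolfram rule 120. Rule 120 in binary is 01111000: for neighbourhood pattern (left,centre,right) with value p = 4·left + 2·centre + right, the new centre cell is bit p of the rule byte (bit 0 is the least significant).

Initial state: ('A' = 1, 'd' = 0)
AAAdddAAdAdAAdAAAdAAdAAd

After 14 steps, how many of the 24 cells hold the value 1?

7

t=0: AAAdddAAdAdAAdAAAdAAdAAd
t=1: AdAAddAAAdAAAAAdAAAAAAAA
t=2: AAAAAdAdAAAdddAAAddddddd
t=3: AdddAAdAAdAAddAdAAdddddd
t=4: dAddAAAAAAAAAddAAAAddddd
t=5: ddAdAdddddddAAdAddAAdddd
t=6: dddAdAddddddAAAdAdAAAddd
t=7: ddddAdAdddddAdAAdAAdAAdd
t=8: dddddAdAdddddAAAAAAAAAAd
t=9: ddddddAdAddddAddddddddAA
t=10: AddddddAdAddddAdddddddAA
t=11: AAddddddAdAddddAddddddAd
t=12: AAAddddddAdAddddAddddddA
t=13: ddAAddddddAdAddddAdddddA
t=14: AdAAAddddddAdAddddAddddd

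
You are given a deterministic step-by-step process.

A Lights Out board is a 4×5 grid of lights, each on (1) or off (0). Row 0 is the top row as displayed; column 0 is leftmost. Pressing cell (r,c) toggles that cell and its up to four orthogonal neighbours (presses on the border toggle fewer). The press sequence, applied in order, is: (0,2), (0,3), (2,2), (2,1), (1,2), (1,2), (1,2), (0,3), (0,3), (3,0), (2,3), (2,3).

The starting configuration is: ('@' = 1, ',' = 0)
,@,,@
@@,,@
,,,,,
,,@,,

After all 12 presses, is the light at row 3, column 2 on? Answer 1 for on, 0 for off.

k=0  ,@,,@
@@,,@
,,,,,
,,@,,
k=1  ,,@@@
@@@,@
,,,,,
,,@,,
k=2  ,,,,,
@@@@@
,,,,,
,,@,,
k=3  ,,,,,
@@,@@
,@@@,
,,,,,
k=4  ,,,,,
@,,@@
@,,@,
,@,,,
k=5  ,,@,,
@@@,@
@,@@,
,@,,,
k=6  ,,,,,
@,,@@
@,,@,
,@,,,
k=7  ,,@,,
@@@,@
@,@@,
,@,,,
k=8  ,,,@@
@@@@@
@,@@,
,@,,,
k=9  ,,@,,
@@@,@
@,@@,
,@,,,
k=10  ,,@,,
@@@,@
,,@@,
@,,,,
k=11  ,,@,,
@@@@@
,,,,@
@,,@,
k=12  ,,@,,
@@@,@
,,@@,
@,,,,

0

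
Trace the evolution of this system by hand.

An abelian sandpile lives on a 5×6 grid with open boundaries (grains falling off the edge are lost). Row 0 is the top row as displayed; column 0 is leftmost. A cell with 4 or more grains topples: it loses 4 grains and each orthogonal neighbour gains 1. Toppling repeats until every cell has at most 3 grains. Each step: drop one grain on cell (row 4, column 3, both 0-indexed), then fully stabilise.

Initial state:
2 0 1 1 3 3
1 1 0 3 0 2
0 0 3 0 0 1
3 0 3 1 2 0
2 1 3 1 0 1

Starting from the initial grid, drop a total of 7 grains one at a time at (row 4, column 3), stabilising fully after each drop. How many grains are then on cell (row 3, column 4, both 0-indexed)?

[0] 2 0 1 1 3 3
1 1 0 3 0 2
0 0 3 0 0 1
3 0 3 1 2 0
2 1 3 1 0 1
[1] 2 0 1 1 3 3
1 1 0 3 0 2
0 0 3 0 0 1
3 0 3 1 2 0
2 1 3 2 0 1
[2] 2 0 1 1 3 3
1 1 0 3 0 2
0 0 3 0 0 1
3 0 3 1 2 0
2 1 3 3 0 1
[3] 2 0 1 1 3 3
1 1 1 3 0 2
0 1 0 1 0 1
3 1 1 3 2 0
2 2 1 1 1 1
[4] 2 0 1 1 3 3
1 1 1 3 0 2
0 1 0 1 0 1
3 1 1 3 2 0
2 2 1 2 1 1
[5] 2 0 1 1 3 3
1 1 1 3 0 2
0 1 0 1 0 1
3 1 1 3 2 0
2 2 1 3 1 1
[6] 2 0 1 1 3 3
1 1 1 3 0 2
0 1 0 2 0 1
3 1 2 0 3 0
2 2 2 1 2 1
[7] 2 0 1 1 3 3
1 1 1 3 0 2
0 1 0 2 0 1
3 1 2 0 3 0
2 2 2 2 2 1

3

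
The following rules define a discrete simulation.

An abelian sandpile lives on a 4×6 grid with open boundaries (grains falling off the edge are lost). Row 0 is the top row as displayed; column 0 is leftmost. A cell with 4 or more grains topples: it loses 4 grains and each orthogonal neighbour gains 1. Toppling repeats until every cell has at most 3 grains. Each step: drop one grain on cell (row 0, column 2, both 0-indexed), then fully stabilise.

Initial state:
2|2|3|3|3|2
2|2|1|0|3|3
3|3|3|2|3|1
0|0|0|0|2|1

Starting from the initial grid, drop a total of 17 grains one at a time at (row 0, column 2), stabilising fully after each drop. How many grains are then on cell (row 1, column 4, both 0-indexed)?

3

gen 0: 2|2|3|3|3|2
2|2|1|0|3|3
3|3|3|2|3|1
0|0|0|0|2|1
gen 1: 2|3|1|1|2|0
2|2|2|2|2|1
3|3|3|3|0|3
0|0|0|0|3|1
gen 2: 2|3|2|1|2|0
2|2|2|2|2|1
3|3|3|3|0|3
0|0|0|0|3|1
gen 3: 2|3|3|1|2|0
2|2|2|2|2|1
3|3|3|3|0|3
0|0|0|0|3|1
gen 4: 3|0|1|2|2|0
2|3|3|2|2|1
3|3|3|3|0|3
0|0|0|0|3|1
gen 5: 3|0|2|2|2|0
2|3|3|2|2|1
3|3|3|3|0|3
0|0|0|0|3|1
gen 6: 3|0|3|2|2|0
2|3|3|2|2|1
3|3|3|3|0|3
0|0|0|0|3|1
gen 7: 0|3|2|0|3|0
1|2|3|1|3|1
1|2|2|1|1|3
1|1|1|1|3|1
gen 8: 0|3|3|0|3|0
1|2|3|1|3|1
1|2|2|1|1|3
1|1|1|1|3|1
gen 9: 1|1|2|1|3|0
2|0|1|2|3|1
1|3|3|1|1|3
1|1|1|1|3|1
gen 10: 1|1|3|1|3|0
2|0|1|2|3|1
1|3|3|1|1|3
1|1|1|1|3|1
gen 11: 1|2|0|2|3|0
2|0|2|2|3|1
1|3|3|1|1|3
1|1|1|1|3|1
gen 12: 1|2|1|2|3|0
2|0|2|2|3|1
1|3|3|1|1|3
1|1|1|1|3|1
gen 13: 1|2|2|2|3|0
2|0|2|2|3|1
1|3|3|1|1|3
1|1|1|1|3|1
gen 14: 1|2|3|2|3|0
2|0|2|2|3|1
1|3|3|1|1|3
1|1|1|1|3|1
gen 15: 1|3|0|3|3|0
2|0|3|2|3|1
1|3|3|1|1|3
1|1|1|1|3|1
gen 16: 1|3|1|3|3|0
2|0|3|2|3|1
1|3|3|1|1|3
1|1|1|1|3|1
gen 17: 1|3|2|3|3|0
2|0|3|2|3|1
1|3|3|1|1|3
1|1|1|1|3|1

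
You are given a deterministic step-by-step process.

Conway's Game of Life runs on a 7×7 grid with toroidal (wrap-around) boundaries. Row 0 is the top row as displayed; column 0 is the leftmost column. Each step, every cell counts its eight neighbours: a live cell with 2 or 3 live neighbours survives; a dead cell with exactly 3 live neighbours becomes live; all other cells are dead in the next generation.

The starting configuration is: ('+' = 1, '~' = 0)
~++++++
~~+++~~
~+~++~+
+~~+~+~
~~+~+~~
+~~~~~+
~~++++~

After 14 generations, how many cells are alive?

7

gen 0: ~++++++
~~+++~~
~+~++~+
+~~+~+~
~~+~+~~
+~~~~~+
~~++++~
gen 1: ~+~~~~+
~~~~~~+
++~~~~+
++~~~++
++~+++~
~++~~~+
~~~~~~~
gen 2: +~~~~~~
~+~~~++
~+~~~~~
~~~~~~~
~~~++~~
~++++++
~++~~~~
gen 3: +~+~~~+
~+~~~~+
+~~~~~~
~~~~~~~
~~~~~~~
++~~~+~
~~~~+++
gen 4: ~+~~~~~
~+~~~~+
+~~~~~~
~~~~~~~
~~~~~~~
+~~~++~
~~~~+~~
gen 5: +~~~~~~
~+~~~~~
+~~~~~~
~~~~~~~
~~~~~~~
~~~~++~
~~~~++~
gen 6: ~~~~~~~
++~~~~~
~~~~~~~
~~~~~~~
~~~~~~~
~~~~++~
~~~~+++
gen 7: +~~~~++
~~~~~~~
~~~~~~~
~~~~~~~
~~~~~~~
~~~~+~+
~~~~+~+
gen 8: +~~~~++
~~~~~~+
~~~~~~~
~~~~~~~
~~~~~~~
~~~~~~~
~~~~+~~
gen 9: +~~~~++
+~~~~++
~~~~~~~
~~~~~~~
~~~~~~~
~~~~~~~
~~~~~++
gen 10: ~~~~+~~
+~~~~+~
~~~~~~+
~~~~~~~
~~~~~~~
~~~~~~~
+~~~~+~
gen 11: ~~~~++~
~~~~~++
~~~~~~+
~~~~~~~
~~~~~~~
~~~~~~~
~~~~~~~
gen 12: ~~~~+++
~~~~+~+
~~~~~++
~~~~~~~
~~~~~~~
~~~~~~~
~~~~~~~
gen 13: ~~~~+~+
+~~~+~~
~~~~~++
~~~~~~~
~~~~~~~
~~~~~~~
~~~~~+~
gen 14: ~~~~+~+
+~~~+~~
~~~~~++
~~~~~~~
~~~~~~~
~~~~~~~
~~~~~+~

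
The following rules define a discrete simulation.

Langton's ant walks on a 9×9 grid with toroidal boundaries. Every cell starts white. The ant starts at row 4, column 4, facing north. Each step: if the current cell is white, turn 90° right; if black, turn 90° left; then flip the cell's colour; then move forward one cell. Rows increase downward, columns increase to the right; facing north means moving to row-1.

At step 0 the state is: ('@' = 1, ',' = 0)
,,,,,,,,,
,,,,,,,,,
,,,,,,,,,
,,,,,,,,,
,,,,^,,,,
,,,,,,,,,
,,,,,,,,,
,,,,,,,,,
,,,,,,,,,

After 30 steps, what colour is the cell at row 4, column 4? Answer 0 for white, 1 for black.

0

[0] ,,,,,,,,,
,,,,,,,,,
,,,,,,,,,
,,,,,,,,,
,,,,^,,,,
,,,,,,,,,
,,,,,,,,,
,,,,,,,,,
,,,,,,,,,
[1] ,,,,,,,,,
,,,,,,,,,
,,,,,,,,,
,,,,,,,,,
,,,,@>,,,
,,,,,,,,,
,,,,,,,,,
,,,,,,,,,
,,,,,,,,,
[2] ,,,,,,,,,
,,,,,,,,,
,,,,,,,,,
,,,,,,,,,
,,,,@@,,,
,,,,,v,,,
,,,,,,,,,
,,,,,,,,,
,,,,,,,,,
[3] ,,,,,,,,,
,,,,,,,,,
,,,,,,,,,
,,,,,,,,,
,,,,@@,,,
,,,,<@,,,
,,,,,,,,,
,,,,,,,,,
,,,,,,,,,
[4] ,,,,,,,,,
,,,,,,,,,
,,,,,,,,,
,,,,,,,,,
,,,,^@,,,
,,,,@@,,,
,,,,,,,,,
,,,,,,,,,
,,,,,,,,,
[5] ,,,,,,,,,
,,,,,,,,,
,,,,,,,,,
,,,,,,,,,
,,,<,@,,,
,,,,@@,,,
,,,,,,,,,
,,,,,,,,,
,,,,,,,,,
[6] ,,,,,,,,,
,,,,,,,,,
,,,,,,,,,
,,,^,,,,,
,,,@,@,,,
,,,,@@,,,
,,,,,,,,,
,,,,,,,,,
,,,,,,,,,
[7] ,,,,,,,,,
,,,,,,,,,
,,,,,,,,,
,,,@>,,,,
,,,@,@,,,
,,,,@@,,,
,,,,,,,,,
,,,,,,,,,
,,,,,,,,,
[8] ,,,,,,,,,
,,,,,,,,,
,,,,,,,,,
,,,@@,,,,
,,,@v@,,,
,,,,@@,,,
,,,,,,,,,
,,,,,,,,,
,,,,,,,,,
[9] ,,,,,,,,,
,,,,,,,,,
,,,,,,,,,
,,,@@,,,,
,,,<@@,,,
,,,,@@,,,
,,,,,,,,,
,,,,,,,,,
,,,,,,,,,
[10] ,,,,,,,,,
,,,,,,,,,
,,,,,,,,,
,,,@@,,,,
,,,,@@,,,
,,,v@@,,,
,,,,,,,,,
,,,,,,,,,
,,,,,,,,,
[11] ,,,,,,,,,
,,,,,,,,,
,,,,,,,,,
,,,@@,,,,
,,,,@@,,,
,,<@@@,,,
,,,,,,,,,
,,,,,,,,,
,,,,,,,,,
[12] ,,,,,,,,,
,,,,,,,,,
,,,,,,,,,
,,,@@,,,,
,,^,@@,,,
,,@@@@,,,
,,,,,,,,,
,,,,,,,,,
,,,,,,,,,
[13] ,,,,,,,,,
,,,,,,,,,
,,,,,,,,,
,,,@@,,,,
,,@>@@,,,
,,@@@@,,,
,,,,,,,,,
,,,,,,,,,
,,,,,,,,,
[14] ,,,,,,,,,
,,,,,,,,,
,,,,,,,,,
,,,@@,,,,
,,@@@@,,,
,,@v@@,,,
,,,,,,,,,
,,,,,,,,,
,,,,,,,,,
[15] ,,,,,,,,,
,,,,,,,,,
,,,,,,,,,
,,,@@,,,,
,,@@@@,,,
,,@,>@,,,
,,,,,,,,,
,,,,,,,,,
,,,,,,,,,
[16] ,,,,,,,,,
,,,,,,,,,
,,,,,,,,,
,,,@@,,,,
,,@@^@,,,
,,@,,@,,,
,,,,,,,,,
,,,,,,,,,
,,,,,,,,,
[17] ,,,,,,,,,
,,,,,,,,,
,,,,,,,,,
,,,@@,,,,
,,@<,@,,,
,,@,,@,,,
,,,,,,,,,
,,,,,,,,,
,,,,,,,,,
[18] ,,,,,,,,,
,,,,,,,,,
,,,,,,,,,
,,,@@,,,,
,,@,,@,,,
,,@v,@,,,
,,,,,,,,,
,,,,,,,,,
,,,,,,,,,
[19] ,,,,,,,,,
,,,,,,,,,
,,,,,,,,,
,,,@@,,,,
,,@,,@,,,
,,<@,@,,,
,,,,,,,,,
,,,,,,,,,
,,,,,,,,,
[20] ,,,,,,,,,
,,,,,,,,,
,,,,,,,,,
,,,@@,,,,
,,@,,@,,,
,,,@,@,,,
,,v,,,,,,
,,,,,,,,,
,,,,,,,,,
[21] ,,,,,,,,,
,,,,,,,,,
,,,,,,,,,
,,,@@,,,,
,,@,,@,,,
,,,@,@,,,
,<@,,,,,,
,,,,,,,,,
,,,,,,,,,
[22] ,,,,,,,,,
,,,,,,,,,
,,,,,,,,,
,,,@@,,,,
,,@,,@,,,
,^,@,@,,,
,@@,,,,,,
,,,,,,,,,
,,,,,,,,,
[23] ,,,,,,,,,
,,,,,,,,,
,,,,,,,,,
,,,@@,,,,
,,@,,@,,,
,@>@,@,,,
,@@,,,,,,
,,,,,,,,,
,,,,,,,,,
[24] ,,,,,,,,,
,,,,,,,,,
,,,,,,,,,
,,,@@,,,,
,,@,,@,,,
,@@@,@,,,
,@v,,,,,,
,,,,,,,,,
,,,,,,,,,
[25] ,,,,,,,,,
,,,,,,,,,
,,,,,,,,,
,,,@@,,,,
,,@,,@,,,
,@@@,@,,,
,@,>,,,,,
,,,,,,,,,
,,,,,,,,,
[26] ,,,,,,,,,
,,,,,,,,,
,,,,,,,,,
,,,@@,,,,
,,@,,@,,,
,@@@,@,,,
,@,@,,,,,
,,,v,,,,,
,,,,,,,,,
[27] ,,,,,,,,,
,,,,,,,,,
,,,,,,,,,
,,,@@,,,,
,,@,,@,,,
,@@@,@,,,
,@,@,,,,,
,,<@,,,,,
,,,,,,,,,
[28] ,,,,,,,,,
,,,,,,,,,
,,,,,,,,,
,,,@@,,,,
,,@,,@,,,
,@@@,@,,,
,@^@,,,,,
,,@@,,,,,
,,,,,,,,,
[29] ,,,,,,,,,
,,,,,,,,,
,,,,,,,,,
,,,@@,,,,
,,@,,@,,,
,@@@,@,,,
,@@>,,,,,
,,@@,,,,,
,,,,,,,,,
[30] ,,,,,,,,,
,,,,,,,,,
,,,,,,,,,
,,,@@,,,,
,,@,,@,,,
,@@^,@,,,
,@@,,,,,,
,,@@,,,,,
,,,,,,,,,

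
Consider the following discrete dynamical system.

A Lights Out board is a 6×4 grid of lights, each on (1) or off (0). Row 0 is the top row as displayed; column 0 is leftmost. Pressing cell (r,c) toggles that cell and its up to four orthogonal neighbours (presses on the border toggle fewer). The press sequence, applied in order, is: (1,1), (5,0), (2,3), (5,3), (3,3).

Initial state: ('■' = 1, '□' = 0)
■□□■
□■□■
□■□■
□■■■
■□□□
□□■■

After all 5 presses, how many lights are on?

step 0: ■□□■
□■□■
□■□■
□■■■
■□□□
□□■■
step 1: ■■□■
■□■■
□□□■
□■■■
■□□□
□□■■
step 2: ■■□■
■□■■
□□□■
□■■■
□□□□
■■■■
step 3: ■■□■
■□■□
□□■□
□■■□
□□□□
■■■■
step 4: ■■□■
■□■□
□□■□
□■■□
□□□■
■■□□
step 5: ■■□■
■□■□
□□■■
□■□■
□□□□
■■□□

11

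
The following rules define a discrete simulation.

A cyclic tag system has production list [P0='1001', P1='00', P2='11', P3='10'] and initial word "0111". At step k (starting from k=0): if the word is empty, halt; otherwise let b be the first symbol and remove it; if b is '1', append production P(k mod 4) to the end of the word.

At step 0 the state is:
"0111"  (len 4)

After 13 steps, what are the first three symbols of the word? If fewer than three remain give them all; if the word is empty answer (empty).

0) "0111"  (len 4)
1) "111"  (len 3)
2) "1100"  (len 4)
3) "10011"  (len 5)
4) "001110"  (len 6)
5) "01110"  (len 5)
6) "1110"  (len 4)
7) "11011"  (len 5)
8) "101110"  (len 6)
9) "011101001"  (len 9)
10) "11101001"  (len 8)
11) "110100111"  (len 9)
12) "1010011110"  (len 10)
13) "0100111101001"  (len 13)

010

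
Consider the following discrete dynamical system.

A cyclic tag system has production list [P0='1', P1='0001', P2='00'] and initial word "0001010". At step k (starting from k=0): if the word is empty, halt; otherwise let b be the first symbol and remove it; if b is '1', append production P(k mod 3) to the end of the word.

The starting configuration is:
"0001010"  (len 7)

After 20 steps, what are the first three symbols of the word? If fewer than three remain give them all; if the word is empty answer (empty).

step 0: "0001010"  (len 7)
step 1: "001010"  (len 6)
step 2: "01010"  (len 5)
step 3: "1010"  (len 4)
step 4: "0101"  (len 4)
step 5: "101"  (len 3)
step 6: "0100"  (len 4)
step 7: "100"  (len 3)
step 8: "000001"  (len 6)
step 9: "00001"  (len 5)
step 10: "0001"  (len 4)
step 11: "001"  (len 3)
step 12: "01"  (len 2)
step 13: "1"  (len 1)
step 14: "0001"  (len 4)
step 15: "001"  (len 3)
step 16: "01"  (len 2)
step 17: "1"  (len 1)
step 18: "00"  (len 2)
step 19: "0"  (len 1)
step 20: (halted — word empty)

(empty)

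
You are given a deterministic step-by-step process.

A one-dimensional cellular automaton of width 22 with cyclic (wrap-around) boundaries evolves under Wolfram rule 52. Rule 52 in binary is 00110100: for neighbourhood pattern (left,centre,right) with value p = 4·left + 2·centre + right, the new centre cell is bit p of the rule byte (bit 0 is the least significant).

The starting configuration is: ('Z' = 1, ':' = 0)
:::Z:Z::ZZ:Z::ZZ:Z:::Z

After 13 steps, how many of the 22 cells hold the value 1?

8

t=0: :::Z:Z::ZZ:Z::ZZ:Z:::Z
t=1: Z::ZZZZ:::ZZZ:::ZZZ::Z
t=2: :Z:::::Z:::::Z:::::Z::
t=3: :ZZ::::ZZ::::ZZ::::ZZ:
t=4: :::Z:::::Z:::::Z:::::Z
t=5: Z::ZZ::::ZZ::::ZZ::::Z
t=6: :Z:::Z:::::Z:::::Z::::
t=7: :ZZ::ZZ::::ZZ::::ZZ:::
t=8: :::Z:::Z:::::Z:::::Z::
t=9: :::ZZ::ZZ::::ZZ::::ZZ:
t=10: :::::Z:::Z:::::Z:::::Z
t=11: Z::::ZZ::ZZ::::ZZ::::Z
t=12: :Z:::::Z:::Z:::::Z::::
t=13: :ZZ::::ZZ::ZZ::::ZZ:::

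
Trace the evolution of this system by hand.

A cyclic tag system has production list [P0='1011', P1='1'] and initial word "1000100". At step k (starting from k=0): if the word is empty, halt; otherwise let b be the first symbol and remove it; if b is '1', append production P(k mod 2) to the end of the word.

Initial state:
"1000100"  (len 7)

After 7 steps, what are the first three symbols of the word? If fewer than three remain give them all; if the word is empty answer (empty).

0) "1000100"  (len 7)
1) "0001001011"  (len 10)
2) "001001011"  (len 9)
3) "01001011"  (len 8)
4) "1001011"  (len 7)
5) "0010111011"  (len 10)
6) "010111011"  (len 9)
7) "10111011"  (len 8)

101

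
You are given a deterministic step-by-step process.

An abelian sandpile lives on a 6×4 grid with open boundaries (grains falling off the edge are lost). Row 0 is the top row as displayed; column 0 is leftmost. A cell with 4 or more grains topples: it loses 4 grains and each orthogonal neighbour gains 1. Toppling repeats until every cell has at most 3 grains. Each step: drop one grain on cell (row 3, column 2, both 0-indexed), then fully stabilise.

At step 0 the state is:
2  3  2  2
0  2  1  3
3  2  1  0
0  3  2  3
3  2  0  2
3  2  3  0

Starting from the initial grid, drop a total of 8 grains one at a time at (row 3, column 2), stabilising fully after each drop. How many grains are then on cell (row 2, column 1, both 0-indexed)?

[0] 2  3  2  2
0  2  1  3
3  2  1  0
0  3  2  3
3  2  0  2
3  2  3  0
[1] 2  3  2  2
0  2  1  3
3  2  1  0
0  3  3  3
3  2  0  2
3  2  3  0
[2] 2  3  2  2
0  2  1  3
3  3  2  1
1  0  2  0
3  3  1  3
3  2  3  0
[3] 2  3  2  2
0  2  1  3
3  3  2  1
1  0  3  0
3  3  1  3
3  2  3  0
[4] 2  3  2  2
0  2  1  3
3  3  3  1
1  1  0  1
3  3  2  3
3  2  3  0
[5] 2  3  2  2
0  2  1  3
3  3  3  1
1  1  1  1
3  3  2  3
3  2  3  0
[6] 2  3  2  2
0  2  1  3
3  3  3  1
1  1  2  1
3  3  2  3
3  2  3  0
[7] 2  3  2  2
0  2  1  3
3  3  3  1
1  1  3  1
3  3  2  3
3  2  3  0
[8] 2  3  2  2
1  3  2  3
0  1  1  2
2  3  1  2
3  3  3  3
3  2  3  0

1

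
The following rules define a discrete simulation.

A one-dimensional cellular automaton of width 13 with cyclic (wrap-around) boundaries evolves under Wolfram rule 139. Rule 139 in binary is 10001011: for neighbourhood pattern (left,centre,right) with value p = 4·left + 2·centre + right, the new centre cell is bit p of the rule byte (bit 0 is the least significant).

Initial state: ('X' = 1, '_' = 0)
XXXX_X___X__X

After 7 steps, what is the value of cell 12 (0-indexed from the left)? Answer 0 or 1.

k=0  XXXX_X___X__X
k=1  XXX____XX__XX
k=2  XX__XXXX__XXX
k=3  X__XXXX__XXXX
k=4  __XXXX__XXXXX
k=5  _XXXX__XXXXX_
k=6  XXXX__XXXXX__
k=7  XXX__XXXXX__X

1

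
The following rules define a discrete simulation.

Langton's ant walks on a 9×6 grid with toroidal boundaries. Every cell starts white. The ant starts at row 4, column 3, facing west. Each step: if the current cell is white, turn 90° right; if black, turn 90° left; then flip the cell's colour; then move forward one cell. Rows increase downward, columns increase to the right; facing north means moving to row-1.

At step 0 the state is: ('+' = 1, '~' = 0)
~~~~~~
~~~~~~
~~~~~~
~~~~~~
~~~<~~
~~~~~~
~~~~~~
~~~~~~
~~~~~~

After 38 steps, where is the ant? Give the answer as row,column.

[0] ~~~~~~
~~~~~~
~~~~~~
~~~~~~
~~~<~~
~~~~~~
~~~~~~
~~~~~~
~~~~~~
[1] ~~~~~~
~~~~~~
~~~~~~
~~~^~~
~~~+~~
~~~~~~
~~~~~~
~~~~~~
~~~~~~
[2] ~~~~~~
~~~~~~
~~~~~~
~~~+>~
~~~+~~
~~~~~~
~~~~~~
~~~~~~
~~~~~~
[3] ~~~~~~
~~~~~~
~~~~~~
~~~++~
~~~+v~
~~~~~~
~~~~~~
~~~~~~
~~~~~~
[4] ~~~~~~
~~~~~~
~~~~~~
~~~++~
~~~<+~
~~~~~~
~~~~~~
~~~~~~
~~~~~~
[5] ~~~~~~
~~~~~~
~~~~~~
~~~++~
~~~~+~
~~~v~~
~~~~~~
~~~~~~
~~~~~~
[6] ~~~~~~
~~~~~~
~~~~~~
~~~++~
~~~~+~
~~<+~~
~~~~~~
~~~~~~
~~~~~~
[7] ~~~~~~
~~~~~~
~~~~~~
~~~++~
~~^~+~
~~++~~
~~~~~~
~~~~~~
~~~~~~
[8] ~~~~~~
~~~~~~
~~~~~~
~~~++~
~~+>+~
~~++~~
~~~~~~
~~~~~~
~~~~~~
[9] ~~~~~~
~~~~~~
~~~~~~
~~~++~
~~+++~
~~+v~~
~~~~~~
~~~~~~
~~~~~~
[10] ~~~~~~
~~~~~~
~~~~~~
~~~++~
~~+++~
~~+~>~
~~~~~~
~~~~~~
~~~~~~
[11] ~~~~~~
~~~~~~
~~~~~~
~~~++~
~~+++~
~~+~+~
~~~~v~
~~~~~~
~~~~~~
[12] ~~~~~~
~~~~~~
~~~~~~
~~~++~
~~+++~
~~+~+~
~~~<+~
~~~~~~
~~~~~~
[13] ~~~~~~
~~~~~~
~~~~~~
~~~++~
~~+++~
~~+^+~
~~~++~
~~~~~~
~~~~~~
[14] ~~~~~~
~~~~~~
~~~~~~
~~~++~
~~+++~
~~++>~
~~~++~
~~~~~~
~~~~~~
[15] ~~~~~~
~~~~~~
~~~~~~
~~~++~
~~++^~
~~++~~
~~~++~
~~~~~~
~~~~~~
[16] ~~~~~~
~~~~~~
~~~~~~
~~~++~
~~+<~~
~~++~~
~~~++~
~~~~~~
~~~~~~
[17] ~~~~~~
~~~~~~
~~~~~~
~~~++~
~~+~~~
~~+v~~
~~~++~
~~~~~~
~~~~~~
[18] ~~~~~~
~~~~~~
~~~~~~
~~~++~
~~+~~~
~~+~>~
~~~++~
~~~~~~
~~~~~~
[19] ~~~~~~
~~~~~~
~~~~~~
~~~++~
~~+~~~
~~+~+~
~~~+v~
~~~~~~
~~~~~~
[20] ~~~~~~
~~~~~~
~~~~~~
~~~++~
~~+~~~
~~+~+~
~~~+~>
~~~~~~
~~~~~~
[21] ~~~~~~
~~~~~~
~~~~~~
~~~++~
~~+~~~
~~+~+~
~~~+~+
~~~~~v
~~~~~~
[22] ~~~~~~
~~~~~~
~~~~~~
~~~++~
~~+~~~
~~+~+~
~~~+~+
~~~~<+
~~~~~~
[23] ~~~~~~
~~~~~~
~~~~~~
~~~++~
~~+~~~
~~+~+~
~~~+^+
~~~~++
~~~~~~
[24] ~~~~~~
~~~~~~
~~~~~~
~~~++~
~~+~~~
~~+~+~
~~~++>
~~~~++
~~~~~~
[25] ~~~~~~
~~~~~~
~~~~~~
~~~++~
~~+~~~
~~+~+^
~~~++~
~~~~++
~~~~~~
[26] ~~~~~~
~~~~~~
~~~~~~
~~~++~
~~+~~~
>~+~++
~~~++~
~~~~++
~~~~~~
[27] ~~~~~~
~~~~~~
~~~~~~
~~~++~
~~+~~~
+~+~++
v~~++~
~~~~++
~~~~~~
[28] ~~~~~~
~~~~~~
~~~~~~
~~~++~
~~+~~~
+~+~++
+~~++<
~~~~++
~~~~~~
[29] ~~~~~~
~~~~~~
~~~~~~
~~~++~
~~+~~~
+~+~+^
+~~+++
~~~~++
~~~~~~
[30] ~~~~~~
~~~~~~
~~~~~~
~~~++~
~~+~~~
+~+~<~
+~~+++
~~~~++
~~~~~~
[31] ~~~~~~
~~~~~~
~~~~~~
~~~++~
~~+~~~
+~+~~~
+~~+v+
~~~~++
~~~~~~
[32] ~~~~~~
~~~~~~
~~~~~~
~~~++~
~~+~~~
+~+~~~
+~~+~>
~~~~++
~~~~~~
[33] ~~~~~~
~~~~~~
~~~~~~
~~~++~
~~+~~~
+~+~~^
+~~+~~
~~~~++
~~~~~~
[34] ~~~~~~
~~~~~~
~~~~~~
~~~++~
~~+~~~
>~+~~+
+~~+~~
~~~~++
~~~~~~
[35] ~~~~~~
~~~~~~
~~~~~~
~~~++~
^~+~~~
~~+~~+
+~~+~~
~~~~++
~~~~~~
[36] ~~~~~~
~~~~~~
~~~~~~
~~~++~
+>+~~~
~~+~~+
+~~+~~
~~~~++
~~~~~~
[37] ~~~~~~
~~~~~~
~~~~~~
~~~++~
+++~~~
~v+~~+
+~~+~~
~~~~++
~~~~~~
[38] ~~~~~~
~~~~~~
~~~~~~
~~~++~
+++~~~
<++~~+
+~~+~~
~~~~++
~~~~~~

5,0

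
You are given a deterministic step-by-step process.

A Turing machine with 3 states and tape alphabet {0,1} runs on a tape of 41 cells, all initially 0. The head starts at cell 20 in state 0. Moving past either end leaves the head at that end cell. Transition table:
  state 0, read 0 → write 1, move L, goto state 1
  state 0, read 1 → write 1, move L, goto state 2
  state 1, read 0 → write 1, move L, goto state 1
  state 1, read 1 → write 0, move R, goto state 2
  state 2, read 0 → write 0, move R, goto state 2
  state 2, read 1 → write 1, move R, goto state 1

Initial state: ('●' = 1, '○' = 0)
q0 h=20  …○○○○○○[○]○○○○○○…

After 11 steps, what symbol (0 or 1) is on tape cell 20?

step 0: q0 h=20  …○○○○○○[○]○○○○○○…
step 1: q1 h=19  …○○○○○○[○]●○○○○○…
step 2: q1 h=18  …○○○○○○[○]●●○○○○…
step 3: q1 h=17  …○○○○○○[○]●●●○○○…
step 4: q1 h=16  …○○○○○○[○]●●●●○○…
step 5: q1 h=15  …○○○○○○[○]●●●●●○…
step 6: q1 h=14  …○○○○○○[○]●●●●●●…
step 7: q1 h=13  …○○○○○○[○]●●●●●●…
step 8: q1 h=12  …○○○○○○[○]●●●●●●…
step 9: q1 h=11  …○○○○○○[○]●●●●●●…
step 10: q1 h=10  …○○○○○○[○]●●●●●●…
step 11: q1 h= 9  …○○○○○○[○]●●●●●●…

1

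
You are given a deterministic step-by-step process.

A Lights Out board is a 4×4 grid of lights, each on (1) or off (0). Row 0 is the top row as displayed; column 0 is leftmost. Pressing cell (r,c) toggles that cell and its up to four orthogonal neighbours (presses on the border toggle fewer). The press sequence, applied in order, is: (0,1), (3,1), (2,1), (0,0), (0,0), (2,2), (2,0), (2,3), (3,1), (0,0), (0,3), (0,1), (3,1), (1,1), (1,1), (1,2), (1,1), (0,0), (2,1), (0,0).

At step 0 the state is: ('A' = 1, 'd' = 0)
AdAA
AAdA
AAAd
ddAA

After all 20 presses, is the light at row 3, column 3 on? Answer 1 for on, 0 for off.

0

k=0  AdAA
AAdA
AAAd
ddAA
k=1  dAdA
AddA
AAAd
ddAA
k=2  dAdA
AddA
AdAd
AAdA
k=3  dAdA
AAdA
dAdd
AddA
k=4  AddA
dAdA
dAdd
AddA
k=5  dAdA
AAdA
dAdd
AddA
k=6  dAdA
AAAA
ddAA
AdAA
k=7  dAdA
dAAA
AAAA
ddAA
k=8  dAdA
dAAd
AAdd
ddAd
k=9  dAdA
dAAd
Addd
AAdd
k=10  AddA
AAAd
Addd
AAdd
k=11  AdAd
AAAA
Addd
AAdd
k=12  dAdd
AdAA
Addd
AAdd
k=13  dAdd
AdAA
AAdd
ddAd
k=14  dddd
dAdA
Addd
ddAd
k=15  dAdd
AdAA
AAdd
ddAd
k=16  dAAd
AAdd
AAAd
ddAd
k=17  ddAd
ddAd
AdAd
ddAd
k=18  AAAd
AdAd
AdAd
ddAd
k=19  AAAd
AAAd
dAdd
dAAd
k=20  ddAd
dAAd
dAdd
dAAd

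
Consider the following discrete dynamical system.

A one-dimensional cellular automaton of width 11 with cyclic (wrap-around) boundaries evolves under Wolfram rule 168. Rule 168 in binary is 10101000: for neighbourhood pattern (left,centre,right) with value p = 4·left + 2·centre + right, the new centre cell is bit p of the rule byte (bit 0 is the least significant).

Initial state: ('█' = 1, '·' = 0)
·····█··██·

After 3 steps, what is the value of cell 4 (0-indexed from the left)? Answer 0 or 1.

0

[0] ·····█··██·
[1] ········█··
[2] ···········
[3] ···········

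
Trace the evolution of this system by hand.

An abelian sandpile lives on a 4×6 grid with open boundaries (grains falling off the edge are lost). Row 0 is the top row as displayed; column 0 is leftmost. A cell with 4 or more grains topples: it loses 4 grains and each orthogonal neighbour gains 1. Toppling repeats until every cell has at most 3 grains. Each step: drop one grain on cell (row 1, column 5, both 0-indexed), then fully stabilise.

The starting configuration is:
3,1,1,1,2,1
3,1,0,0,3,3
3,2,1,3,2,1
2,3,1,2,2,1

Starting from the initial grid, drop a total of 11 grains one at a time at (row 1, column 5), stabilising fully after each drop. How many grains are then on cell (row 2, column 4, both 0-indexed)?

gen 0: 3,1,1,1,2,1
3,1,0,0,3,3
3,2,1,3,2,1
2,3,1,2,2,1
gen 1: 3,1,1,1,3,2
3,1,0,1,0,1
3,2,1,3,3,2
2,3,1,2,2,1
gen 2: 3,1,1,1,3,2
3,1,0,1,0,2
3,2,1,3,3,2
2,3,1,2,2,1
gen 3: 3,1,1,1,3,2
3,1,0,1,0,3
3,2,1,3,3,2
2,3,1,2,2,1
gen 4: 3,1,1,1,3,3
3,1,0,1,1,0
3,2,1,3,3,3
2,3,1,2,2,1
gen 5: 3,1,1,1,3,3
3,1,0,1,1,1
3,2,1,3,3,3
2,3,1,2,2,1
gen 6: 3,1,1,1,3,3
3,1,0,1,1,2
3,2,1,3,3,3
2,3,1,2,2,1
gen 7: 3,1,1,1,3,3
3,1,0,1,1,3
3,2,1,3,3,3
2,3,1,2,2,1
gen 8: 3,1,1,2,1,1
3,1,0,3,0,3
3,2,2,0,2,1
2,3,1,3,3,2
gen 9: 3,1,1,2,1,2
3,1,0,3,1,0
3,2,2,0,2,2
2,3,1,3,3,2
gen 10: 3,1,1,2,1,2
3,1,0,3,1,1
3,2,2,0,2,2
2,3,1,3,3,2
gen 11: 3,1,1,2,1,2
3,1,0,3,1,2
3,2,2,0,2,2
2,3,1,3,3,2

2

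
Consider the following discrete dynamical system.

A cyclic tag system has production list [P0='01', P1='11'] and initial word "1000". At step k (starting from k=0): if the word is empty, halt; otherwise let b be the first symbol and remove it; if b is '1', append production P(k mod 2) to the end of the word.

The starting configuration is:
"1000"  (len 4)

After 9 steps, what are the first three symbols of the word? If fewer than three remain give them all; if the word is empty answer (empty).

k=0  "1000"  (len 4)
k=1  "00001"  (len 5)
k=2  "0001"  (len 4)
k=3  "001"  (len 3)
k=4  "01"  (len 2)
k=5  "1"  (len 1)
k=6  "11"  (len 2)
k=7  "101"  (len 3)
k=8  "0111"  (len 4)
k=9  "111"  (len 3)

111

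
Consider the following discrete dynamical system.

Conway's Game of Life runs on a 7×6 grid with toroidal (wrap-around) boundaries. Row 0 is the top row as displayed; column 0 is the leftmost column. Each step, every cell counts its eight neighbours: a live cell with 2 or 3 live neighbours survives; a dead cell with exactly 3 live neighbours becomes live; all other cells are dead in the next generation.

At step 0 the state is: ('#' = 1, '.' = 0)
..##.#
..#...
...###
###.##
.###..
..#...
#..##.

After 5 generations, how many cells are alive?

0) ..##.#
..#...
...###
###.##
.###..
..#...
#..##.
1) .##..#
..#..#
......
......
....##
....#.
.#..##
2) .###.#
###...
......
......
....##
#..#..
.#####
3) .....#
#..#..
.#....
......
....##
##....
.....#
4) #...##
#.....
......
......
#....#
#...#.
.....#
5) #...#.
#.....
......
......
#....#
#...#.
......

7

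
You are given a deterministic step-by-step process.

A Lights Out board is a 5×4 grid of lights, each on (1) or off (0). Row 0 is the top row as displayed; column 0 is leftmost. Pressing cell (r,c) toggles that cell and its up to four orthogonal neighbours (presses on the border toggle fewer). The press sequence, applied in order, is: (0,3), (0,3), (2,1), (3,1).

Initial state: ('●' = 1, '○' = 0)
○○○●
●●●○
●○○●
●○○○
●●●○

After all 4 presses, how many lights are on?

k=0  ○○○●
●●●○
●○○●
●○○○
●●●○
k=1  ○○●○
●●●●
●○○●
●○○○
●●●○
k=2  ○○○●
●●●○
●○○●
●○○○
●●●○
k=3  ○○○●
●○●○
○●●●
●●○○
●●●○
k=4  ○○○●
●○●○
○○●●
○○●○
●○●○

8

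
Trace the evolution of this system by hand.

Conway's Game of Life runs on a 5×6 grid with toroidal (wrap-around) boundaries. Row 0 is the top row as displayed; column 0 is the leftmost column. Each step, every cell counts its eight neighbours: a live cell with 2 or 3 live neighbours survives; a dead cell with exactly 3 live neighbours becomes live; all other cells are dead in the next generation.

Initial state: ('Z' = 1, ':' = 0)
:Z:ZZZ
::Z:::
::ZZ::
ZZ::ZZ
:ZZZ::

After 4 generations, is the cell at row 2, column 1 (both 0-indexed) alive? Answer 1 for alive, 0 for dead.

0

t=0: :Z:ZZZ
::Z:::
::ZZ::
ZZ::ZZ
:ZZZ::
t=1: ZZ::Z:
:Z::::
Z:ZZZZ
Z:::ZZ
::::::
t=2: ZZ::::
::::::
::ZZ::
ZZ::::
:Z::Z:
t=3: ZZ::::
:ZZ:::
:ZZ:::
ZZ:Z::
::Z::Z
t=4: Z:::::
::::::
:::Z::
Z::Z::
::Z::Z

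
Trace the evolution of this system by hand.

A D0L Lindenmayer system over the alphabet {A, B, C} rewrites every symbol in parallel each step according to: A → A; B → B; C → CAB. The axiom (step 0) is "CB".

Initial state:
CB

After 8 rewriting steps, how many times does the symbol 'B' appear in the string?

9

0) CB
1) CABB
2) CABABB
3) CABABABB
4) CABABABABB
5) CABABABABABB
6) CABABABABABABB
7) CABABABABABABABB
8) CABABABABABABABABB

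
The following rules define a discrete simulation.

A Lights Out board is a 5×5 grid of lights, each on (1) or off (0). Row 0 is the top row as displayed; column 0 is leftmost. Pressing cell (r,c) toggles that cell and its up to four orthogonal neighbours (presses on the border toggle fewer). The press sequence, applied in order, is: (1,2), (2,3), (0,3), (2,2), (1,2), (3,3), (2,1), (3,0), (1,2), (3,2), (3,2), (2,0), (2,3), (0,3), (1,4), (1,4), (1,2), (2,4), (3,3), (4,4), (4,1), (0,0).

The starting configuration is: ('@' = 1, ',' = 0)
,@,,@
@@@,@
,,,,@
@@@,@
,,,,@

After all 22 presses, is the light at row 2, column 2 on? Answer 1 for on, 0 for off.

[0] ,@,,@
@@@,@
,,,,@
@@@,@
,,,,@
[1] ,@@,@
@,,@@
,,@,@
@@@,@
,,,,@
[2] ,@@,@
@,,,@
,,,@,
@@@@@
,,,,@
[3] ,@,@,
@,,@@
,,,@,
@@@@@
,,,,@
[4] ,@,@,
@,@@@
,@@,,
@@,@@
,,,,@
[5] ,@@@,
@@,,@
,@,,,
@@,@@
,,,,@
[6] ,@@@,
@@,,@
,@,@,
@@@,,
,,,@@
[7] ,@@@,
@,,,@
@,@@,
@,@,,
,,,@@
[8] ,@@@,
@,,,@
,,@@,
,@@,,
@,,@@
[9] ,@,@,
@@@@@
,,,@,
,@@,,
@,,@@
[10] ,@,@,
@@@@@
,,@@,
,,,@,
@,@@@
[11] ,@,@,
@@@@@
,,,@,
,@@,,
@,,@@
[12] ,@,@,
,@@@@
@@,@,
@@@,,
@,,@@
[13] ,@,@,
,@@,@
@@@,@
@@@@,
@,,@@
[14] ,@@,@
,@@@@
@@@,@
@@@@,
@,,@@
[15] ,@@,,
,@@,,
@@@,,
@@@@,
@,,@@
[16] ,@@,@
,@@@@
@@@,@
@@@@,
@,,@@
[17] ,@,,@
,,,,@
@@,,@
@@@@,
@,,@@
[18] ,@,,@
,,,,,
@@,@,
@@@@@
@,,@@
[19] ,@,,@
,,,,,
@@,,,
@@,,,
@,,,@
[20] ,@,,@
,,,,,
@@,,,
@@,,@
@,,@,
[21] ,@,,@
,,,,,
@@,,,
@,,,@
,@@@,
[22] @,,,@
@,,,,
@@,,,
@,,,@
,@@@,

0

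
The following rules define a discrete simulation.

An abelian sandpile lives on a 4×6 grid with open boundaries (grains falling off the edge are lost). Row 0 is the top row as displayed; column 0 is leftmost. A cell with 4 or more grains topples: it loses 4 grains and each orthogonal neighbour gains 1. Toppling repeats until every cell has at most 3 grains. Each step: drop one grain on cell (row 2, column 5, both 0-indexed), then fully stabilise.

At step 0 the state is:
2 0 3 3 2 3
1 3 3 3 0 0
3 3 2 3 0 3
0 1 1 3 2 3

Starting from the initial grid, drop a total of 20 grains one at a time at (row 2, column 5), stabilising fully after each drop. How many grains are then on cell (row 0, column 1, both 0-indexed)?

2

step 0: 2 0 3 3 2 3
1 3 3 3 0 0
3 3 2 3 0 3
0 1 1 3 2 3
step 1: 2 0 3 3 2 3
1 3 3 3 0 1
3 3 2 3 1 1
0 1 1 3 3 0
step 2: 2 0 3 3 2 3
1 3 3 3 0 1
3 3 2 3 1 2
0 1 1 3 3 0
step 3: 2 0 3 3 2 3
1 3 3 3 0 1
3 3 2 3 1 3
0 1 1 3 3 0
step 4: 2 0 3 3 2 3
1 3 3 3 0 2
3 3 2 3 2 0
0 1 1 3 3 1
step 5: 2 0 3 3 2 3
1 3 3 3 0 2
3 3 2 3 2 1
0 1 1 3 3 1
step 6: 2 0 3 3 2 3
1 3 3 3 0 2
3 3 2 3 2 2
0 1 1 3 3 1
step 7: 2 0 3 3 2 3
1 3 3 3 0 2
3 3 2 3 2 3
0 1 1 3 3 1
step 8: 2 0 3 3 2 3
1 3 3 3 0 3
3 3 2 3 3 0
0 1 1 3 3 2
step 9: 2 0 3 3 2 3
1 3 3 3 0 3
3 3 2 3 3 1
0 1 1 3 3 2
step 10: 2 0 3 3 2 3
1 3 3 3 0 3
3 3 2 3 3 2
0 1 1 3 3 2
step 11: 2 0 3 3 2 3
1 3 3 3 0 3
3 3 2 3 3 3
0 1 1 3 3 2
step 12: 2 2 1 2 1 1
3 1 3 3 0 2
0 2 1 3 3 3
1 2 3 1 2 0
step 13: 2 2 2 3 1 1
3 2 0 1 2 3
0 2 3 1 1 1
1 2 3 2 3 1
step 14: 2 2 2 3 1 1
3 2 0 1 2 3
0 2 3 1 1 2
1 2 3 2 3 1
step 15: 2 2 2 3 1 1
3 2 0 1 2 3
0 2 3 1 1 3
1 2 3 2 3 1
step 16: 2 2 2 3 1 2
3 2 0 1 3 0
0 2 3 1 2 1
1 2 3 2 3 2
step 17: 2 2 2 3 1 2
3 2 0 1 3 0
0 2 3 1 2 2
1 2 3 2 3 2
step 18: 2 2 2 3 1 2
3 2 0 1 3 0
0 2 3 1 2 3
1 2 3 2 3 2
step 19: 2 2 2 3 1 2
3 2 0 1 3 1
0 2 3 1 3 0
1 2 3 2 3 3
step 20: 2 2 2 3 1 2
3 2 0 1 3 1
0 2 3 1 3 1
1 2 3 2 3 3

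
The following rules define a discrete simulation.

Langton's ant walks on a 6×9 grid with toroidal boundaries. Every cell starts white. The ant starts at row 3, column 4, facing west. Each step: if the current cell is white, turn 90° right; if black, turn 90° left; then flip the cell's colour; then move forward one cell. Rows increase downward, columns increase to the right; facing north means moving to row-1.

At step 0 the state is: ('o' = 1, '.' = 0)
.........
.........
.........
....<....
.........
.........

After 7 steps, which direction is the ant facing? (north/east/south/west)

north

0) .........
.........
.........
....<....
.........
.........
1) .........
.........
....^....
....o....
.........
.........
2) .........
.........
....o>...
....o....
.........
.........
3) .........
.........
....oo...
....ov...
.........
.........
4) .........
.........
....oo...
....<o...
.........
.........
5) .........
.........
....oo...
.....o...
....v....
.........
6) .........
.........
....oo...
.....o...
...<o....
.........
7) .........
.........
....oo...
...^.o...
...oo....
.........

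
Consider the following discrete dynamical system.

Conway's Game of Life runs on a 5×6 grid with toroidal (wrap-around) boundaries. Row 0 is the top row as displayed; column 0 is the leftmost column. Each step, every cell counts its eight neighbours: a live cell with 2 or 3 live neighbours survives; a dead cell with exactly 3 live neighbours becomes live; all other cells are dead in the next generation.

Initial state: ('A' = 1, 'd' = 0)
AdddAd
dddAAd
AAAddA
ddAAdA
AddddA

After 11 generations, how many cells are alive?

t=0: AdddAd
dddAAd
AAAddA
ddAAdA
AddddA
t=1: AddAAd
ddAAAd
AAdddA
ddAAdd
AAdAdd
t=2: Addddd
ddAddd
AAdddA
dddAAA
AAdddA
t=3: AddddA
dddddA
AAAAdA
ddAddd
dAdddd
t=4: AddddA
ddAddd
AAAAAA
dddAdd
AAdddd
t=5: AddddA
ddAddd
AAddAA
dddAdd
AAdddA
t=6: dddddA
ddddAd
AAAAAA
ddAddd
dAddAA
t=7: AddddA
dAAddd
AAAdAA
dddddd
AdddAA
t=8: ddddAd
ddAAAd
AdAAdA
dddAdd
AdddAd
t=9: ddddAd
dAAddd
dAdddA
AAAAdd
dddAAA
t=10: ddAdAA
AAAddd
dddAdd
dAdAdd
AAdddA
t=11: ddAAAd
AAAdAA
AddAdd
dAddAd
dAdAdA

15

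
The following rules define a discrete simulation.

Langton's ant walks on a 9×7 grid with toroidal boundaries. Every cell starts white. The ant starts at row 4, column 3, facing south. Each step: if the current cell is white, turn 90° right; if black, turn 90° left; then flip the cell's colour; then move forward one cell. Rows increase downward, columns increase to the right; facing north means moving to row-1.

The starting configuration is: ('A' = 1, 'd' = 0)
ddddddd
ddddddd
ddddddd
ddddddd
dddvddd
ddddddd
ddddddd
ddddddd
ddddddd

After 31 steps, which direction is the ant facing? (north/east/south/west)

east

step 0: ddddddd
ddddddd
ddddddd
ddddddd
dddvddd
ddddddd
ddddddd
ddddddd
ddddddd
step 1: ddddddd
ddddddd
ddddddd
ddddddd
dd<Addd
ddddddd
ddddddd
ddddddd
ddddddd
step 2: ddddddd
ddddddd
ddddddd
dd^dddd
ddAAddd
ddddddd
ddddddd
ddddddd
ddddddd
step 3: ddddddd
ddddddd
ddddddd
ddA>ddd
ddAAddd
ddddddd
ddddddd
ddddddd
ddddddd
step 4: ddddddd
ddddddd
ddddddd
ddAAddd
ddAvddd
ddddddd
ddddddd
ddddddd
ddddddd
step 5: ddddddd
ddddddd
ddddddd
ddAAddd
ddAd>dd
ddddddd
ddddddd
ddddddd
ddddddd
step 6: ddddddd
ddddddd
ddddddd
ddAAddd
ddAdAdd
ddddvdd
ddddddd
ddddddd
ddddddd
step 7: ddddddd
ddddddd
ddddddd
ddAAddd
ddAdAdd
ddd<Add
ddddddd
ddddddd
ddddddd
step 8: ddddddd
ddddddd
ddddddd
ddAAddd
ddA^Add
dddAAdd
ddddddd
ddddddd
ddddddd
step 9: ddddddd
ddddddd
ddddddd
ddAAddd
ddAA>dd
dddAAdd
ddddddd
ddddddd
ddddddd
step 10: ddddddd
ddddddd
ddddddd
ddAA^dd
ddAAddd
dddAAdd
ddddddd
ddddddd
ddddddd
step 11: ddddddd
ddddddd
ddddddd
ddAAA>d
ddAAddd
dddAAdd
ddddddd
ddddddd
ddddddd
step 12: ddddddd
ddddddd
ddddddd
ddAAAAd
ddAAdvd
dddAAdd
ddddddd
ddddddd
ddddddd
step 13: ddddddd
ddddddd
ddddddd
ddAAAAd
ddAA<Ad
dddAAdd
ddddddd
ddddddd
ddddddd
step 14: ddddddd
ddddddd
ddddddd
ddAA^Ad
ddAAAAd
dddAAdd
ddddddd
ddddddd
ddddddd
step 15: ddddddd
ddddddd
ddddddd
ddA<dAd
ddAAAAd
dddAAdd
ddddddd
ddddddd
ddddddd
step 16: ddddddd
ddddddd
ddddddd
ddAddAd
ddAvAAd
dddAAdd
ddddddd
ddddddd
ddddddd
step 17: ddddddd
ddddddd
ddddddd
ddAddAd
ddAd>Ad
dddAAdd
ddddddd
ddddddd
ddddddd
step 18: ddddddd
ddddddd
ddddddd
ddAd^Ad
ddAddAd
dddAAdd
ddddddd
ddddddd
ddddddd
step 19: ddddddd
ddddddd
ddddddd
ddAdA>d
ddAddAd
dddAAdd
ddddddd
ddddddd
ddddddd
step 20: ddddddd
ddddddd
ddddd^d
ddAdAdd
ddAddAd
dddAAdd
ddddddd
ddddddd
ddddddd
step 21: ddddddd
ddddddd
dddddA>
ddAdAdd
ddAddAd
dddAAdd
ddddddd
ddddddd
ddddddd
step 22: ddddddd
ddddddd
dddddAA
ddAdAdv
ddAddAd
dddAAdd
ddddddd
ddddddd
ddddddd
step 23: ddddddd
ddddddd
dddddAA
ddAdA<A
ddAddAd
dddAAdd
ddddddd
ddddddd
ddddddd
step 24: ddddddd
ddddddd
ddddd^A
ddAdAAA
ddAddAd
dddAAdd
ddddddd
ddddddd
ddddddd
step 25: ddddddd
ddddddd
dddd<dA
ddAdAAA
ddAddAd
dddAAdd
ddddddd
ddddddd
ddddddd
step 26: ddddddd
dddd^dd
ddddAdA
ddAdAAA
ddAddAd
dddAAdd
ddddddd
ddddddd
ddddddd
step 27: ddddddd
ddddA>d
ddddAdA
ddAdAAA
ddAddAd
dddAAdd
ddddddd
ddddddd
ddddddd
step 28: ddddddd
ddddAAd
ddddAvA
ddAdAAA
ddAddAd
dddAAdd
ddddddd
ddddddd
ddddddd
step 29: ddddddd
ddddAAd
dddd<AA
ddAdAAA
ddAddAd
dddAAdd
ddddddd
ddddddd
ddddddd
step 30: ddddddd
ddddAAd
dddddAA
ddAdvAA
ddAddAd
dddAAdd
ddddddd
ddddddd
ddddddd
step 31: ddddddd
ddddAAd
dddddAA
ddAdd>A
ddAddAd
dddAAdd
ddddddd
ddddddd
ddddddd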